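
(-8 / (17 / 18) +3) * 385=-35805 / 17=-2106.18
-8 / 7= -1.14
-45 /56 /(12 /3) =-45 /224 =-0.20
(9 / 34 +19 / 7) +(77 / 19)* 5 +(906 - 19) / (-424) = 20275905 / 958664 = 21.15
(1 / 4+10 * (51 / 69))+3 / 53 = 7.70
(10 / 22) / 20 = 1 / 44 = 0.02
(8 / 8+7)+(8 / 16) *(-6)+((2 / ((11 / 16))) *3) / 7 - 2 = 327 / 77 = 4.25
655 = 655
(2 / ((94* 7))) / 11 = 1 / 3619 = 0.00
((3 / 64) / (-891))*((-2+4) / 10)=-1 / 95040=-0.00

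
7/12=0.58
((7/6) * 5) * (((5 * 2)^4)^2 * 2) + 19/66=25666666673/22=1166666666.95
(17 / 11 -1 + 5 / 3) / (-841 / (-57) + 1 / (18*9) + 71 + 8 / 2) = 74898 / 3039113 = 0.02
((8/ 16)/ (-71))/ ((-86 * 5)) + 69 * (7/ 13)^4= 10115777701/ 1743934660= 5.80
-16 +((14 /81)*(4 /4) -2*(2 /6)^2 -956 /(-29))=39736 /2349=16.92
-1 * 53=-53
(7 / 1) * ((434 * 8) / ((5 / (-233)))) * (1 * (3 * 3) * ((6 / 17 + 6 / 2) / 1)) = -2905032816 / 85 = -34176856.66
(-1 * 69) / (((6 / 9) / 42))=-4347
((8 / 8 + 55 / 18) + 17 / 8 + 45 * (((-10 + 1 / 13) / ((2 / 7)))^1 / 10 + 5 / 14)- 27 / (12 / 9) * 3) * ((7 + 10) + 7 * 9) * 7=-12762410 / 117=-109080.43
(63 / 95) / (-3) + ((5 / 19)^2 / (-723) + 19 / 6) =7687891 / 2610030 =2.95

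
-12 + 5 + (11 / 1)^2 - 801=-687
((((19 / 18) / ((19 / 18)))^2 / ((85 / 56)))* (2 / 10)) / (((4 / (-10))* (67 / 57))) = -1596 / 5695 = -0.28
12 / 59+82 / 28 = 2587 / 826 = 3.13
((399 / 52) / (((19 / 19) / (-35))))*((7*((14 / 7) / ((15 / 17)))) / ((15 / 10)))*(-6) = 221578 / 13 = 17044.46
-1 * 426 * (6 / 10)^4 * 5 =-34506 / 125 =-276.05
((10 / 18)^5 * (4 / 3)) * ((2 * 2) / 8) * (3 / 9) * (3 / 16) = 0.00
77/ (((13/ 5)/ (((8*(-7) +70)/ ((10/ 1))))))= 539/ 13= 41.46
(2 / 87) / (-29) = -2 / 2523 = -0.00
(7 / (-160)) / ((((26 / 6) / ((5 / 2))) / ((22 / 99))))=-7 / 1248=-0.01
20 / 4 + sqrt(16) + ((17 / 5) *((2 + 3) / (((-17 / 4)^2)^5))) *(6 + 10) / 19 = 20278543658203 / 2253169653443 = 9.00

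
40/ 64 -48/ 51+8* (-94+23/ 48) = -305381/ 408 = -748.48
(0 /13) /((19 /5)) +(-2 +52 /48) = -11 /12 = -0.92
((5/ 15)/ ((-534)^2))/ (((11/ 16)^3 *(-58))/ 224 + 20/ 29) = 3325952/ 1722841762023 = 0.00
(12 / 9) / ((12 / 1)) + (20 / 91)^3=825571 / 6782139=0.12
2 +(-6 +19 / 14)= -37 / 14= -2.64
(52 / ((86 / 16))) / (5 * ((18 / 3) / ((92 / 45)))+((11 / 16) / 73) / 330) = 335262720 / 508518989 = 0.66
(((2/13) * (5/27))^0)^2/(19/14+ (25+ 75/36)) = 84/2389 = 0.04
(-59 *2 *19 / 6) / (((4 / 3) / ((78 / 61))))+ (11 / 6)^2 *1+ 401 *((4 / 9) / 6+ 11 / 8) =2978927 / 13176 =226.09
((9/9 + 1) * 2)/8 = 0.50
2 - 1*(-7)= 9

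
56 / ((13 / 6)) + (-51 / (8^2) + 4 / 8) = 21257 / 832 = 25.55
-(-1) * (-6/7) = -6/7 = -0.86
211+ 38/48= 5083/24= 211.79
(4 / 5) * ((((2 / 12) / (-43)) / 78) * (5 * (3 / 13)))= -1 / 21801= -0.00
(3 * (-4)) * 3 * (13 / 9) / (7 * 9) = -52 / 63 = -0.83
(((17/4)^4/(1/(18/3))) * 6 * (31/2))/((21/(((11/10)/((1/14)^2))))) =598093881/320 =1869043.38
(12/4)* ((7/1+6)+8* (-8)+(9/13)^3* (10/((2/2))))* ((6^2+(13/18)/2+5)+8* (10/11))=-672505021/96668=-6956.85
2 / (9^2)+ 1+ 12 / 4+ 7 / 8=3175 / 648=4.90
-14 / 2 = -7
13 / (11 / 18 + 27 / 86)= 5031 / 358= 14.05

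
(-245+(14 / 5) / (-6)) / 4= -61.37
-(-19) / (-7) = -19 / 7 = -2.71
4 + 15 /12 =21 /4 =5.25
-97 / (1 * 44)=-97 / 44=-2.20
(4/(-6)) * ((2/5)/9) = -4/135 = -0.03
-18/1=-18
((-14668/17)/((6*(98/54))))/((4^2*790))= -0.01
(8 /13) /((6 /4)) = 16 /39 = 0.41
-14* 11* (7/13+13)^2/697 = -4770304/117793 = -40.50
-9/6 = -3/2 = -1.50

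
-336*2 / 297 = -224 / 99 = -2.26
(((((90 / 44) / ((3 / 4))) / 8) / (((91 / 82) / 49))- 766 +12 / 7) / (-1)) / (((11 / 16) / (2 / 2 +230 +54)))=3419920200 / 11011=310591.25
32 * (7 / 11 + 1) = 576 / 11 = 52.36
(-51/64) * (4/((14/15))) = -765/224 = -3.42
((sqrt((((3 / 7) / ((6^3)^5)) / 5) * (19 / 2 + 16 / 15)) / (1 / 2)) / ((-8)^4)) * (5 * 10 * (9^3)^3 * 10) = 1476225 * sqrt(6657) / 917504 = 131.28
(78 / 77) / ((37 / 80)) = 6240 / 2849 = 2.19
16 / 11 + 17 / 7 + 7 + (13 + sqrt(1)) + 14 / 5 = 27.68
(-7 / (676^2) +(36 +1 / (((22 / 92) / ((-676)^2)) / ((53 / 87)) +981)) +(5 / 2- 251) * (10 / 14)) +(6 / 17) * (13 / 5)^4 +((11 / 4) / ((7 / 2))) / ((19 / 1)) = -17690980851227579595998539 / 141156235673275228770000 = -125.33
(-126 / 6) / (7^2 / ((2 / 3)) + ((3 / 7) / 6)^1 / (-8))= -2352 / 8231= -0.29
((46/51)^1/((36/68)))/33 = 46/891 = 0.05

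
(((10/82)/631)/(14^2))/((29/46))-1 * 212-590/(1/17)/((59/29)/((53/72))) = -3841.03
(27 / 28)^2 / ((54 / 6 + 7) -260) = -729 / 191296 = -0.00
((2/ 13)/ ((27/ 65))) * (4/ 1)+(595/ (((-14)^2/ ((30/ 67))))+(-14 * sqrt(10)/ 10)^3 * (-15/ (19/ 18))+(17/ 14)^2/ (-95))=1235.91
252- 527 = -275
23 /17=1.35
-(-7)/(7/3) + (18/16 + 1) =41/8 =5.12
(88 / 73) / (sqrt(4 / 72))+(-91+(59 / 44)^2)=-172695 / 1936+264 * sqrt(2) / 73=-84.09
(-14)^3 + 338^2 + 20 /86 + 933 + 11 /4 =112435.98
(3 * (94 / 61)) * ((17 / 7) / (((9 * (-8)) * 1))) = -0.16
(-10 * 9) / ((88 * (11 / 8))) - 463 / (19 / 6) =-146.95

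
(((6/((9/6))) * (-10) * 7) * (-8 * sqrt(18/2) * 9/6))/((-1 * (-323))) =10080/323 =31.21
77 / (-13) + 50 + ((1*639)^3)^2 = 68077742987260205.08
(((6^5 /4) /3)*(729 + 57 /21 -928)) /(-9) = 98928 /7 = 14132.57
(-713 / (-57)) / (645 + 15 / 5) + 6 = 222329 / 36936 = 6.02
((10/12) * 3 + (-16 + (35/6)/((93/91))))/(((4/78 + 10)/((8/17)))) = -28262/77469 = -0.36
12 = 12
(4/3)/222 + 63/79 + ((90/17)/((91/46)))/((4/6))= 4.82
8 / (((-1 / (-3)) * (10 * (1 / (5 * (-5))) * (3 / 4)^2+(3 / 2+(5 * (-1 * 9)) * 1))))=-320 / 583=-0.55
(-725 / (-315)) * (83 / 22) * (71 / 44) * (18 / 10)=170897 / 6776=25.22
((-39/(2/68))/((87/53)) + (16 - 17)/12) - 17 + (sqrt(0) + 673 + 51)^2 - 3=182125147/348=523348.12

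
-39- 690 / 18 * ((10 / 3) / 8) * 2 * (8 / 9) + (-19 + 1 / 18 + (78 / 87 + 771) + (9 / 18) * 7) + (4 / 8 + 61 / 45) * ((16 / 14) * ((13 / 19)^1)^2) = 20480412637 / 29679615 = 690.05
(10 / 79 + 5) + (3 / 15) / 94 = 190429 / 37130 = 5.13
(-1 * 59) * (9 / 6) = -177 / 2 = -88.50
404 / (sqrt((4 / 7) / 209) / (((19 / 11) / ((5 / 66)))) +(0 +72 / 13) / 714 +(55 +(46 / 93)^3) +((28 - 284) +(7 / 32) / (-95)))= -242703399249615326285620193316480 / 120674974490012126604088067007761 - 72444256518297845196288000*sqrt(1463) / 120674974490012126604088067007761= -2.01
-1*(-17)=17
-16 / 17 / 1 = -16 / 17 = -0.94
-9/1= -9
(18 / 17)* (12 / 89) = 216 / 1513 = 0.14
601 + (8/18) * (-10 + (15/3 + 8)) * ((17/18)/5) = 601.25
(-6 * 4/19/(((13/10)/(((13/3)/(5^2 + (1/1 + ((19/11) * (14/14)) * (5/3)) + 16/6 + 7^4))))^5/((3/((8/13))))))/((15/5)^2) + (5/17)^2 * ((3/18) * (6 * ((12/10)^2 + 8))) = 1616189583808735953210617/1979147414070875344564683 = 0.82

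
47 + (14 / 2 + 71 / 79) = 4337 / 79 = 54.90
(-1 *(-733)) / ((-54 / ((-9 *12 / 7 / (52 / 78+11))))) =4398 / 245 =17.95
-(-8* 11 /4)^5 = 5153632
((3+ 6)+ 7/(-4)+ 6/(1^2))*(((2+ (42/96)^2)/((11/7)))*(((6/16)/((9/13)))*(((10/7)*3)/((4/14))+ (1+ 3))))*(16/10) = 1557829/5120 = 304.26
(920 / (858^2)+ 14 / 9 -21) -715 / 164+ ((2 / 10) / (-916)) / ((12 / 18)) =-1645245416593 / 69118437960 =-23.80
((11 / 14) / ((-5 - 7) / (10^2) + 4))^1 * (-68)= -13.77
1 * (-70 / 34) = -35 / 17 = -2.06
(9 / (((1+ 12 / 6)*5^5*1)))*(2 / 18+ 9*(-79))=-0.68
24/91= 0.26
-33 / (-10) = 3.30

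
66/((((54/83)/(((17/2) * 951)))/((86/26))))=211566751/78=2712394.24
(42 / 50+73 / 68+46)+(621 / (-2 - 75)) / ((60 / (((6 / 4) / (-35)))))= 87816891 / 1832600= 47.92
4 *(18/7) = 72/7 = 10.29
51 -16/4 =47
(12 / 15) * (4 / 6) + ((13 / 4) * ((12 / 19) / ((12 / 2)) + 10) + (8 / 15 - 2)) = 9094 / 285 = 31.91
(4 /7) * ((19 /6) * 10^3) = 38000 /21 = 1809.52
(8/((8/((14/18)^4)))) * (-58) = -139258/6561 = -21.23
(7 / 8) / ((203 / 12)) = 3 / 58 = 0.05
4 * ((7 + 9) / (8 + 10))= 32 / 9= 3.56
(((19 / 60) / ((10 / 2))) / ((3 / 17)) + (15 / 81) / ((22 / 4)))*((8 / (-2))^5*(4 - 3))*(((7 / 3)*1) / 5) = -20892928 / 111375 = -187.59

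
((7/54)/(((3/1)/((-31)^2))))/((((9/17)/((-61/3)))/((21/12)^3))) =-2392733357/279936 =-8547.43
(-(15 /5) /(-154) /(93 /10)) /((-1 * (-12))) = 0.00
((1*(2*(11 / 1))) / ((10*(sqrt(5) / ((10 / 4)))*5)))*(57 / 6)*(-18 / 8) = -1881*sqrt(5) / 400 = -10.52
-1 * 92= -92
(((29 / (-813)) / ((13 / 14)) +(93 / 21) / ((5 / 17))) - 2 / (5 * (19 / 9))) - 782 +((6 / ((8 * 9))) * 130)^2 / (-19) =-65224619909 / 84340620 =-773.35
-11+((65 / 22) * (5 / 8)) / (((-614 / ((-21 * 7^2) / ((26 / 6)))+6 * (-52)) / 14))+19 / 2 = -10238793 / 6465712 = -1.58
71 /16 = 4.44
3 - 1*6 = -3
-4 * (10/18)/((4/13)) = -65/9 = -7.22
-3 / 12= -1 / 4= -0.25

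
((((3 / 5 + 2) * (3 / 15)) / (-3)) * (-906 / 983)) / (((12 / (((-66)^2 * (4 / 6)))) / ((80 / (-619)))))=-5.00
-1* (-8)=8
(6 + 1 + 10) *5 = 85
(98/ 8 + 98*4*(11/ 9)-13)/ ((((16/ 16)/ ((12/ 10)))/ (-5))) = -17221/ 6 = -2870.17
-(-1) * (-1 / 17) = -1 / 17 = -0.06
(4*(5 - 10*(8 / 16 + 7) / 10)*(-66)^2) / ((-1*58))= 21780 / 29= 751.03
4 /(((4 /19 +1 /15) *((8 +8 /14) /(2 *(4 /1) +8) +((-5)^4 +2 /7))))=10640 /461439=0.02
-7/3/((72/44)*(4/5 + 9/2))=-0.27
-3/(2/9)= -27/2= -13.50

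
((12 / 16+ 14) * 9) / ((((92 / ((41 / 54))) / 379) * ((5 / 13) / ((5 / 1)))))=11918413 / 2208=5397.83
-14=-14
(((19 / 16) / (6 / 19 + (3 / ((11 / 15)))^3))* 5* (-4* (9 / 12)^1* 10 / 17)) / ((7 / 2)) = -12012275 / 275978612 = -0.04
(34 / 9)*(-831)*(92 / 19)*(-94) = 81446864 / 57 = 1428892.35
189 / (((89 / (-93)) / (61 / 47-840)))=692867763 / 4183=165638.96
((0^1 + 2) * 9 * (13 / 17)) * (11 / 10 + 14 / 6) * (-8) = -32136 / 85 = -378.07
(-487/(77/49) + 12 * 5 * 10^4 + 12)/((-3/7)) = -46177061/33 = -1399304.88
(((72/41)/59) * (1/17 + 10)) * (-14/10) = -86184/205615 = -0.42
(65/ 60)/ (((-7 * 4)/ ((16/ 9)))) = -13/ 189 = -0.07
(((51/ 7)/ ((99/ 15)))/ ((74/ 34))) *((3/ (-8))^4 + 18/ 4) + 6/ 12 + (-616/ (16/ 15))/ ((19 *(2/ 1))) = -250039507/ 20156416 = -12.40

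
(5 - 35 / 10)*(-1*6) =-9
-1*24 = -24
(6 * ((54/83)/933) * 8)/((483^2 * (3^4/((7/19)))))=32/49035381507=0.00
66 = 66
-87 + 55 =-32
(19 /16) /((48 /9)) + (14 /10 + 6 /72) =6551 /3840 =1.71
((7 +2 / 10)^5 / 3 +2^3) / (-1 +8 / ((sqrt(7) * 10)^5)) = -16958592417200000 / 2626093749999 - 3955356832 * sqrt(7) / 2626093749999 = -6457.73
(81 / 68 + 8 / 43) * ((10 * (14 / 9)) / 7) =20135 / 6579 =3.06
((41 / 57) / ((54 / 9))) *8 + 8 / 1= 1532 / 171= 8.96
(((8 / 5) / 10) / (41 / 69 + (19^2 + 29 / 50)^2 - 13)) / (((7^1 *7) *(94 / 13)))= 179400 / 51933862826587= 0.00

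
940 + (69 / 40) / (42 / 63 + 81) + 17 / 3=27803221 / 29400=945.69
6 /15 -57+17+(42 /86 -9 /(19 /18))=-194601 /4085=-47.64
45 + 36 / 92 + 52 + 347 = 10221 / 23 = 444.39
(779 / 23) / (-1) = -779 / 23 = -33.87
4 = 4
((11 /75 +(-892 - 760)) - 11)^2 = 15553581796 /5625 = 2765081.21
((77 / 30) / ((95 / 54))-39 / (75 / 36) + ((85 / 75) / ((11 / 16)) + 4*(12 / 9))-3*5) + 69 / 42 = -1729001 / 73150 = -23.64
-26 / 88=-13 / 44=-0.30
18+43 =61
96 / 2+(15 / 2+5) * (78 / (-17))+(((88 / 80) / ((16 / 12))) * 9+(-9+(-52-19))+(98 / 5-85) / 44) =-623939 / 7480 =-83.41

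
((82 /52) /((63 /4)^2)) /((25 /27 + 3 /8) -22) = -2624 /8544081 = -0.00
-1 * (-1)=1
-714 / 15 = -238 / 5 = -47.60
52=52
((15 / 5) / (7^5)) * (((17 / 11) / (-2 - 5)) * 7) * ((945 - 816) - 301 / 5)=-17544 / 924385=-0.02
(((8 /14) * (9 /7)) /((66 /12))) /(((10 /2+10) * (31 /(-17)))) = -0.00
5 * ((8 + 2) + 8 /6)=170 /3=56.67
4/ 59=0.07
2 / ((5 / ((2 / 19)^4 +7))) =1824526 / 651605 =2.80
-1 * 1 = -1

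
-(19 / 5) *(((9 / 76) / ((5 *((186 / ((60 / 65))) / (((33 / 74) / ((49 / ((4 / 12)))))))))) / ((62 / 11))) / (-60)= 0.00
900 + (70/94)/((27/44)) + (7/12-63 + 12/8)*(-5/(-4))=825.07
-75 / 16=-4.69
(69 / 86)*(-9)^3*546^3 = -4093780486068 / 43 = -95204197350.42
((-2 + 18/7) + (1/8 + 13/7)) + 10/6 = 709/168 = 4.22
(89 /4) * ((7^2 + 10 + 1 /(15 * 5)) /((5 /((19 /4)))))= 3742183 /3000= 1247.39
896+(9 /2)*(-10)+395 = 1246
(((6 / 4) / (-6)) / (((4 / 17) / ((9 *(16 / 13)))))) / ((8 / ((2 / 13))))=-153 / 676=-0.23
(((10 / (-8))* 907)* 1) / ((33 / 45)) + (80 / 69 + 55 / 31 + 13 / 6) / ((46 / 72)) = -1109781759 / 721556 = -1538.04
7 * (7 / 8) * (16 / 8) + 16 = 113 / 4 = 28.25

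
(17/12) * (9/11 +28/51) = 767/396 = 1.94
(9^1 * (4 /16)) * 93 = 837 /4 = 209.25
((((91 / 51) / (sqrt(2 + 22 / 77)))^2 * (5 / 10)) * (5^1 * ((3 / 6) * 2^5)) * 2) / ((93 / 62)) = 579670 / 7803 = 74.29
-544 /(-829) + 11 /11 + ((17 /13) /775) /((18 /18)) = 13847068 /8352175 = 1.66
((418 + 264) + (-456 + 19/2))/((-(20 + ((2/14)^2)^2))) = -11.77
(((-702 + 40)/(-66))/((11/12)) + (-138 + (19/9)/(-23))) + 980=21361343/25047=852.85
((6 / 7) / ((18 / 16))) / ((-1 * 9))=-16 / 189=-0.08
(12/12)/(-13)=-1/13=-0.08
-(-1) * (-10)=-10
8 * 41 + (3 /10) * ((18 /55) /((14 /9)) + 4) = 1267663 /3850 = 329.26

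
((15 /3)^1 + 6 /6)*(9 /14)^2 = 243 /98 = 2.48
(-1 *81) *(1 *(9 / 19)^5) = -1.93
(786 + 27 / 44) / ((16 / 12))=589.96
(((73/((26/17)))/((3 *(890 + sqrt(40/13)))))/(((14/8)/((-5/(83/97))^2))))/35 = 5196073205/521393007429 - 11676569 *sqrt(130)/6778109096577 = 0.01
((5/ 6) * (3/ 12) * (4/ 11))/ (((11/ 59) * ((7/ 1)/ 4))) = 590/ 2541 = 0.23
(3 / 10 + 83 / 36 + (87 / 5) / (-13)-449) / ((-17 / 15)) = 1047695 / 2652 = 395.06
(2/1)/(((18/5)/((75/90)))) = 25/54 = 0.46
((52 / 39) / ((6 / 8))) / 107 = 16 / 963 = 0.02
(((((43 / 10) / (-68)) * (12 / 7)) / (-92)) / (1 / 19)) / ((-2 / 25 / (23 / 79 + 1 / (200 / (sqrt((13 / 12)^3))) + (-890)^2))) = -766867936365 / 3459568 - 10621 * sqrt(39) / 42040320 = -221665.81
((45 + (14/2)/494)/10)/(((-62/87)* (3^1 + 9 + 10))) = -1934619/6738160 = -0.29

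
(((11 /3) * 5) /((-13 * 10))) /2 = -11 /156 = -0.07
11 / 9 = 1.22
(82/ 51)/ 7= 82/ 357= 0.23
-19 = -19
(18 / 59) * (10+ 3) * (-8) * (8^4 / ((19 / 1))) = -7667712 / 1121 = -6840.06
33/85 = 0.39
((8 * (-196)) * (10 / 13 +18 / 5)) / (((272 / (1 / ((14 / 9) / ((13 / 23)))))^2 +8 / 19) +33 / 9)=-8909357184 / 728746236215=-0.01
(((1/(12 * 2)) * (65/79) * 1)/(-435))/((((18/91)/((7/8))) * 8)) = -8281/190024704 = -0.00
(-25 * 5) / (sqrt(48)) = -125 * sqrt(3) / 12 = -18.04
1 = 1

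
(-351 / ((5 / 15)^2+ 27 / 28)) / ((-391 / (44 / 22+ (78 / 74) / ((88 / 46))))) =91835289 / 43126127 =2.13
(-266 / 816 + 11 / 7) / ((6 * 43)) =3557 / 736848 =0.00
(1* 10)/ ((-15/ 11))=-7.33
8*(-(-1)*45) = 360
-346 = -346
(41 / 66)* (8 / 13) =0.38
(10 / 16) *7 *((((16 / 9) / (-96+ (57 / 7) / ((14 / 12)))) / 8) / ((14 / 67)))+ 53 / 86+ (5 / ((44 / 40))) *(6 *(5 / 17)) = 21681479137 / 2525388624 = 8.59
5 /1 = 5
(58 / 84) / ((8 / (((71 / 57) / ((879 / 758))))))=780361 / 8417304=0.09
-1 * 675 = -675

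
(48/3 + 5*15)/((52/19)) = 133/4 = 33.25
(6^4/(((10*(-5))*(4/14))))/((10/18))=-20412/125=-163.30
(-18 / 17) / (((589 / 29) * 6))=-87 / 10013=-0.01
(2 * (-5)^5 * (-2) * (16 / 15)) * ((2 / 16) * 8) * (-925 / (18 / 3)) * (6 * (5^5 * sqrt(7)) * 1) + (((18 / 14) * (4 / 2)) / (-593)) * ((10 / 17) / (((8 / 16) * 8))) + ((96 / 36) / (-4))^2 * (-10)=-115625000000 * sqrt(7) / 3 - 2823085 / 635103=-101971665118.39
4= 4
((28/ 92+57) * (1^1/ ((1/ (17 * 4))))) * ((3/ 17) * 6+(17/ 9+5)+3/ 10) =33263684/ 1035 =32138.83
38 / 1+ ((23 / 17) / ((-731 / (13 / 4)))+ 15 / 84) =6641185 / 173978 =38.17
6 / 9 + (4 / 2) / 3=4 / 3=1.33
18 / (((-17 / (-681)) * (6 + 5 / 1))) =12258 / 187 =65.55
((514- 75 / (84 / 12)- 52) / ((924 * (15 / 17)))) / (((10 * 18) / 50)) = 663 / 4312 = 0.15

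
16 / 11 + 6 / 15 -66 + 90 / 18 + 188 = 7087 / 55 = 128.85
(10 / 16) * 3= 15 / 8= 1.88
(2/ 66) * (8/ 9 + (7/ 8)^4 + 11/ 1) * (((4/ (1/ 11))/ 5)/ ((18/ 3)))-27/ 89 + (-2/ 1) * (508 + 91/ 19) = -1438107481709/ 1402583040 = -1025.33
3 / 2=1.50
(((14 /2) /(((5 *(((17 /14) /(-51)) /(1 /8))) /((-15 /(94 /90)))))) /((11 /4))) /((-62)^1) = -19845 /32054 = -0.62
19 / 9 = 2.11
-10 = -10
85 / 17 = 5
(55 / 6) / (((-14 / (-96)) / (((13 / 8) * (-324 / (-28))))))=57915 / 49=1181.94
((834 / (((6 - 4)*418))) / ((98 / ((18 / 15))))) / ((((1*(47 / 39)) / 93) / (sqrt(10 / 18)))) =1512459*sqrt(5) / 4813270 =0.70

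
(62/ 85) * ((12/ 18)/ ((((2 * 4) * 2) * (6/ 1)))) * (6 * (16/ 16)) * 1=31/ 1020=0.03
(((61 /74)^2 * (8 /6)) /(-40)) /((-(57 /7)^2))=182329 /533745720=0.00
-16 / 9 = -1.78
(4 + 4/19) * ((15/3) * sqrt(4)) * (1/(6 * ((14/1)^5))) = 25/1915998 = 0.00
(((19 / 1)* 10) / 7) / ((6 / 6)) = 190 / 7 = 27.14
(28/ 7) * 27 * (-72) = -7776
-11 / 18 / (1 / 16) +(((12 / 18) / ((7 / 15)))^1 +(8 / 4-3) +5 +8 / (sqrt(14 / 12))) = 3.06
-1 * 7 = -7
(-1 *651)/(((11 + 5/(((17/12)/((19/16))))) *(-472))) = 11067/121894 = 0.09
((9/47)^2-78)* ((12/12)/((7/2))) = -49206/2209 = -22.28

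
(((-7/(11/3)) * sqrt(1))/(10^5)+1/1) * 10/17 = 1099979/1870000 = 0.59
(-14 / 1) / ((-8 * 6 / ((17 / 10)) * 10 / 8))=119 / 300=0.40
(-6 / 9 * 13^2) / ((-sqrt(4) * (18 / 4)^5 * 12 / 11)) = 14872 / 531441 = 0.03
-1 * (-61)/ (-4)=-61/ 4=-15.25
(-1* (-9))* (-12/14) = -54/7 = -7.71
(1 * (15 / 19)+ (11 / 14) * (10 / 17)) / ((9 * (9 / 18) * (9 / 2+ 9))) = 11320 / 549423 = 0.02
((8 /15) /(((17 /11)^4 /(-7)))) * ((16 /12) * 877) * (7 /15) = -20133366176 /56376675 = -357.12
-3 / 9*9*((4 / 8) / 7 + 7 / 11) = -327 / 154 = -2.12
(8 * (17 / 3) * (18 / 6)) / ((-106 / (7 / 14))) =-34 / 53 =-0.64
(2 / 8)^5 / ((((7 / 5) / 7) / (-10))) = -25 / 512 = -0.05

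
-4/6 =-2/3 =-0.67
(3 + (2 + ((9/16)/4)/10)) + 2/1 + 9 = 10249/640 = 16.01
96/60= 8/5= 1.60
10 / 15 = 2 / 3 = 0.67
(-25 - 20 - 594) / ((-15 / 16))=3408 / 5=681.60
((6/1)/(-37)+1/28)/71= -131/73556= -0.00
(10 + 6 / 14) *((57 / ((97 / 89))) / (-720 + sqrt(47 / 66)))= -17598034080 / 23231545687 - 370329 *sqrt(3102) / 23231545687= -0.76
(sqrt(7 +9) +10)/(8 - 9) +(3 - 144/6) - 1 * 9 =-44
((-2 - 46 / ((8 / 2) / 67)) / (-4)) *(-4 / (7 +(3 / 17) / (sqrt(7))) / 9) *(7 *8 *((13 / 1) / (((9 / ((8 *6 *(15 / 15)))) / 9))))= -21236968480 / 49559 +76483680 *sqrt(7) / 49559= -424435.76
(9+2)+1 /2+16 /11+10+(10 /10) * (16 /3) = 1867 /66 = 28.29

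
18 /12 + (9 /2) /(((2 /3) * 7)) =69 /28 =2.46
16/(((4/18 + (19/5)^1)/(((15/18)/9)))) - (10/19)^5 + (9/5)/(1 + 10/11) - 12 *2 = -1069596864899/47058261495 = -22.73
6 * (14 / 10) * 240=2016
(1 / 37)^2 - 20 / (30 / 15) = -13689 / 1369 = -10.00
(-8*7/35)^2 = 64/25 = 2.56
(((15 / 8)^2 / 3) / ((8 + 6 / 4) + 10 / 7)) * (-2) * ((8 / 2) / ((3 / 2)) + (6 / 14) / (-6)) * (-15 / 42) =13625 / 68544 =0.20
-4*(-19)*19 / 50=722 / 25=28.88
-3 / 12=-1 / 4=-0.25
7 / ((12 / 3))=7 / 4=1.75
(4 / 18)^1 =2 / 9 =0.22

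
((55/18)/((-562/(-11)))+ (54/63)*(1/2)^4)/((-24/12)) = -16057/283248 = -0.06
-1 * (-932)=932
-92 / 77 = -1.19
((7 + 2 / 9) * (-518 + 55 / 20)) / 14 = -14885 / 56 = -265.80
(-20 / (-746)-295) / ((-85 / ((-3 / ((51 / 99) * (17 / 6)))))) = -13070970 / 1832549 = -7.13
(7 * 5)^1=35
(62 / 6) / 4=31 / 12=2.58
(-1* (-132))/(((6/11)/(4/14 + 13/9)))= 26378/63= 418.70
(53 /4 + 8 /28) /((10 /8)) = 379 /35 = 10.83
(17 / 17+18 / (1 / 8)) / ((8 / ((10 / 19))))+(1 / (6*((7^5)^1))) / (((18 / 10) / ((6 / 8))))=219331445 / 22991976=9.54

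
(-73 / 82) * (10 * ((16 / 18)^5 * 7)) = -34.58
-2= -2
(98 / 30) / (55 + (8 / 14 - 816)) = -343 / 79845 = -0.00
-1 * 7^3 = -343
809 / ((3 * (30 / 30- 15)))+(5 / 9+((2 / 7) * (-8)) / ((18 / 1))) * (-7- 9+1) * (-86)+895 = 60001 / 42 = 1428.60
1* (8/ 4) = 2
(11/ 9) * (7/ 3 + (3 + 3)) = 275/ 27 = 10.19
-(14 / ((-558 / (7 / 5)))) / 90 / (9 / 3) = 0.00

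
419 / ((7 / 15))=6285 / 7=897.86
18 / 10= 9 / 5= 1.80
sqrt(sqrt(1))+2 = 3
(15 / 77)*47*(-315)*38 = -109595.45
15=15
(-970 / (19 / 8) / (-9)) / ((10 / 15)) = 3880 / 57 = 68.07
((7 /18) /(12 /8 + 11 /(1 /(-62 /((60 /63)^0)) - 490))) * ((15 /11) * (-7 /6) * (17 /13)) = -3244535 /5925414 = -0.55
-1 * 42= -42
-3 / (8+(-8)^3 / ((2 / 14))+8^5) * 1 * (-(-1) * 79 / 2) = -0.00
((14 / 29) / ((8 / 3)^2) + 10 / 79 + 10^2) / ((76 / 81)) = 31314843 / 293248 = 106.79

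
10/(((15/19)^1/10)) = 380/3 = 126.67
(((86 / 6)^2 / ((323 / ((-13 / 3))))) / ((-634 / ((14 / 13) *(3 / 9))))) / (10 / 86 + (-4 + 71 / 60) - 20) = -11130980 / 161911809819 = -0.00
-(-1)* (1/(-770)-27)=-20791/770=-27.00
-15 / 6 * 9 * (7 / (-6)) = 105 / 4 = 26.25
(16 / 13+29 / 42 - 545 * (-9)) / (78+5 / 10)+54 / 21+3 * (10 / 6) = 3003698 / 42861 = 70.08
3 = 3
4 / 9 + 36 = 328 / 9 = 36.44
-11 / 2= -5.50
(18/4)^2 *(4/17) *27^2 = 59049/17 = 3473.47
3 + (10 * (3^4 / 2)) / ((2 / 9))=3651 / 2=1825.50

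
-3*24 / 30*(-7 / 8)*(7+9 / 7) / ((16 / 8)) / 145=3 / 50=0.06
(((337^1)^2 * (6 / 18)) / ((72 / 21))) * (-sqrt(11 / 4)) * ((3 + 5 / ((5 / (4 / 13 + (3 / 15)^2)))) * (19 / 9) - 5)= -4807262201 * sqrt(11) / 421200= -37853.48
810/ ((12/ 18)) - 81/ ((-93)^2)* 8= 1167543/ 961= 1214.93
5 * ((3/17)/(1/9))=135/17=7.94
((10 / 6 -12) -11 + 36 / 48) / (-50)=247 / 600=0.41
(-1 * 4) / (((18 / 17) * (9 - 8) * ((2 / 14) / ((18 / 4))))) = -119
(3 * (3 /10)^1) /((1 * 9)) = 1 /10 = 0.10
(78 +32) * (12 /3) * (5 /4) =550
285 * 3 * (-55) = -47025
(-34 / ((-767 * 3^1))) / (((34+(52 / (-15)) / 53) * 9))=4505 / 93114567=0.00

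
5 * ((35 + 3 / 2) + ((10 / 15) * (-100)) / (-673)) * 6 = 738935 / 673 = 1097.97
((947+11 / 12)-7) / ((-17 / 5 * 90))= -11291 / 3672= -3.07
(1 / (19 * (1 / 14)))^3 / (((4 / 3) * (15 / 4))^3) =2744 / 857375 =0.00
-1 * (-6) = 6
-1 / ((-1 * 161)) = 1 / 161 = 0.01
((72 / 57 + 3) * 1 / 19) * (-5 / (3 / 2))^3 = -3000 / 361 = -8.31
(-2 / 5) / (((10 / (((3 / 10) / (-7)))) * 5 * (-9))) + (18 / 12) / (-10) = -7877 / 52500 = -0.15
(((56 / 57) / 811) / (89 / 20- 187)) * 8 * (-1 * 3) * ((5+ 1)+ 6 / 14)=19200 / 18752753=0.00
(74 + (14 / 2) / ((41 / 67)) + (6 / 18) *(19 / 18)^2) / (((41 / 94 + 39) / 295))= 47414376205 / 73865682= 641.90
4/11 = 0.36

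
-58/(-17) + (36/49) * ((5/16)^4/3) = 46595203/13647872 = 3.41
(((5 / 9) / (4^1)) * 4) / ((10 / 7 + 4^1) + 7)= 35 / 783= 0.04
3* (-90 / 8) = -135 / 4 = -33.75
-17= -17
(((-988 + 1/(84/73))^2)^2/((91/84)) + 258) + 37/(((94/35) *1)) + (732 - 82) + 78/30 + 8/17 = 188856965646055700247323/215474575680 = 876469834318.30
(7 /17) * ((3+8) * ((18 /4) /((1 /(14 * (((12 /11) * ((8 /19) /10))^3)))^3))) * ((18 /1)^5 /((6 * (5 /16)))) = 589110895479448817174052864 /11483462448655611621904296875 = 0.05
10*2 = 20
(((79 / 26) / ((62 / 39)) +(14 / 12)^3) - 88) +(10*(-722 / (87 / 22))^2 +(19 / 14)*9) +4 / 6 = 13137036622597 / 39419352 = 333263.64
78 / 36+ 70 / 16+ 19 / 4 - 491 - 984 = -35129 / 24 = -1463.71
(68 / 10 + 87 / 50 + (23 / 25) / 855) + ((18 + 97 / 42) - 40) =-11.15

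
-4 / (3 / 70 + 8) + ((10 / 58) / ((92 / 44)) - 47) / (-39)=10334882 / 14645319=0.71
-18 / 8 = -9 / 4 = -2.25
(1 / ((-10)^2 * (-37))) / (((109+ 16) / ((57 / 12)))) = -19 / 1850000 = -0.00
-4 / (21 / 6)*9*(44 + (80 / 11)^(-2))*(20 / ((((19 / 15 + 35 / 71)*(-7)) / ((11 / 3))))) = 1980216909 / 734608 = 2695.61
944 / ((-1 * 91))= -944 / 91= -10.37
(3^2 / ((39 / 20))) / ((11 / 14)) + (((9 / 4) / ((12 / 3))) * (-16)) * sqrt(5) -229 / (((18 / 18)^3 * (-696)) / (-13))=158929 / 99528 -9 * sqrt(5)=-18.53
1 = 1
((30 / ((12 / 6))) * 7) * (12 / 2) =630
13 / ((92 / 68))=221 / 23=9.61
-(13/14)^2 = -169/196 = -0.86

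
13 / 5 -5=-12 / 5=-2.40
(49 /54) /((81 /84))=686 /729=0.94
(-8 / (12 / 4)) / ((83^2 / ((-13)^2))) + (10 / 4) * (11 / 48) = 111877 / 220448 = 0.51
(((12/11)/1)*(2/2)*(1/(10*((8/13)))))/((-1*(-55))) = 39/12100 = 0.00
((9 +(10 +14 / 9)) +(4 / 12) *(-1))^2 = 33124 / 81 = 408.94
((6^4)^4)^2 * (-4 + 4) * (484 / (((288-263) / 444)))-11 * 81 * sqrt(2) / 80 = -891 * sqrt(2) / 80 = -15.75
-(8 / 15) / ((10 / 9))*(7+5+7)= -228 / 25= -9.12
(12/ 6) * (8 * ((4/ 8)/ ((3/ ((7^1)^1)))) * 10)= 560/ 3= 186.67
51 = 51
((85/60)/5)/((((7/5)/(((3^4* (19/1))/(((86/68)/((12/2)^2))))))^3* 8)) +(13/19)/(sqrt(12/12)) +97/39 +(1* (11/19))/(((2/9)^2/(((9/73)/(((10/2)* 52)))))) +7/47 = 6018755799778532837966367859/5546619827701680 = 1085121386852.38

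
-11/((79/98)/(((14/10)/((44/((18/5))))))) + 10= 16663/1975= 8.44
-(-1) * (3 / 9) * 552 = 184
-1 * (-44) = 44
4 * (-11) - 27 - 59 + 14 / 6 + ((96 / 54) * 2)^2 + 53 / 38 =-349753 / 3078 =-113.63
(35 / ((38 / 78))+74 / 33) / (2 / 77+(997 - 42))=0.08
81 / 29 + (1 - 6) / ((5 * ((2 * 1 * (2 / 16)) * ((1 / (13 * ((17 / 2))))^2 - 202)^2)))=1970975683540252 / 705682728153909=2.79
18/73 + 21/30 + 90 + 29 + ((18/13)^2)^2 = 2577462201/20849530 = 123.62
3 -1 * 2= 1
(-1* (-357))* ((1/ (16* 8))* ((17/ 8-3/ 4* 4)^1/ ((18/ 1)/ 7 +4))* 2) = -17493/ 23552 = -0.74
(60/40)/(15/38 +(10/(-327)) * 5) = 18639/3005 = 6.20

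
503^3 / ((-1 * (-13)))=127263527 / 13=9789502.08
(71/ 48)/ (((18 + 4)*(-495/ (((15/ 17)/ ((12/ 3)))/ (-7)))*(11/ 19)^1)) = 1349/ 182464128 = 0.00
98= 98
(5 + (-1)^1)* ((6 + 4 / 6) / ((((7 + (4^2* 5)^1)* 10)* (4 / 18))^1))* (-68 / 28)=-68 / 203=-0.33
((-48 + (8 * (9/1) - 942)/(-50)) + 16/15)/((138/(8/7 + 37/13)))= -53603/62790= -0.85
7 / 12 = 0.58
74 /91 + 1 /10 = 831 /910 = 0.91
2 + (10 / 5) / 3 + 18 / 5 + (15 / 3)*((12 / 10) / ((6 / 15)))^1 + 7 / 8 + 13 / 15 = 2761 / 120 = 23.01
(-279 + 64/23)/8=-6353/184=-34.53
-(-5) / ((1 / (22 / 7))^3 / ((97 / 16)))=645535 / 686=941.01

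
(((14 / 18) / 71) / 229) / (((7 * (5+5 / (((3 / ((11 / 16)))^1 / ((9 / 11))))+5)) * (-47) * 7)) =-0.00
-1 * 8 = -8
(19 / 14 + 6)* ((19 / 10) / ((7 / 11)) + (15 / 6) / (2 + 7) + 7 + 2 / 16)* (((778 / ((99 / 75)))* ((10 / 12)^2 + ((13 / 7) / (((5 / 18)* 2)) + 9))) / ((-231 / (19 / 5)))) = -9661.10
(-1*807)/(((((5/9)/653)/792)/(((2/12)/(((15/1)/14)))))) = -2921527224/25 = -116861088.96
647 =647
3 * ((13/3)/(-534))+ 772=412235/534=771.98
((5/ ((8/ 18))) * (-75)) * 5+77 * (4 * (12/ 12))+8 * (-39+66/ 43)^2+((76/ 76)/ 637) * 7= 4925506611/ 673036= 7318.34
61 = 61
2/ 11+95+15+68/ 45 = 55288/ 495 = 111.69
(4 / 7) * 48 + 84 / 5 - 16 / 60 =4616 / 105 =43.96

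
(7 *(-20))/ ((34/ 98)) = -6860/ 17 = -403.53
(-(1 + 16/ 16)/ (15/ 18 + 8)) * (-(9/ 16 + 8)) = 411/ 212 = 1.94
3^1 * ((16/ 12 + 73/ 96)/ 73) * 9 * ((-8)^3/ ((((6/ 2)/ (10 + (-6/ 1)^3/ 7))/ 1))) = 19296/ 7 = 2756.57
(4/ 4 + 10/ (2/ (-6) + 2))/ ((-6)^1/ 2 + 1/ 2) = -14/ 5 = -2.80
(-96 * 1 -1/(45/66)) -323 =-6307/15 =-420.47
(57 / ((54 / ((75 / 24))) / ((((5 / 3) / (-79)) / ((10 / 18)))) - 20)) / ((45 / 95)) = -9025 / 35628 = -0.25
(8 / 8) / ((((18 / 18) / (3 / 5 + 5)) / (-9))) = -252 / 5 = -50.40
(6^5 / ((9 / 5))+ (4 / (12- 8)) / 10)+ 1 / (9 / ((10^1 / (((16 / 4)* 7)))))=1360844 / 315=4320.14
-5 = -5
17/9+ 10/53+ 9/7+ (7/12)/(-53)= 44773/13356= 3.35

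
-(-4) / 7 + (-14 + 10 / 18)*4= -53.21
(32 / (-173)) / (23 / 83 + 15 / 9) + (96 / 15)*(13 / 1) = 8698168 / 104665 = 83.10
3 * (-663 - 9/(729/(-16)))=-53687/27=-1988.41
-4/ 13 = -0.31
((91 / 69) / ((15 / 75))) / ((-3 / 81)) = -4095 / 23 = -178.04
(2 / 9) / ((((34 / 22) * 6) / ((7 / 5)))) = 77 / 2295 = 0.03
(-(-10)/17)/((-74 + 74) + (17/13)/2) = 260/289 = 0.90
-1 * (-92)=92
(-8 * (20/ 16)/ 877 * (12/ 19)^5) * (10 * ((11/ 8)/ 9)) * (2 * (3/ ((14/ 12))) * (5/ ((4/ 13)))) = -2223936000/ 15200771761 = -0.15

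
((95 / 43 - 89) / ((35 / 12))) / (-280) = 5598 / 52675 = 0.11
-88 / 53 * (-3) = 264 / 53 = 4.98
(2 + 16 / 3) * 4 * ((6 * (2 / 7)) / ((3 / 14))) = 234.67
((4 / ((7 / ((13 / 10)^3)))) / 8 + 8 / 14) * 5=10197 / 2800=3.64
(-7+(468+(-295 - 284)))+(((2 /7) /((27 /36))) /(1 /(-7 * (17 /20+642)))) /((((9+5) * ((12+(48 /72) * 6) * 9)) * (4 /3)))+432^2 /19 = 3716896837 /383040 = 9703.68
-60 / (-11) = 5.45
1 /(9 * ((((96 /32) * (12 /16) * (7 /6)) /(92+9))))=808 /189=4.28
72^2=5184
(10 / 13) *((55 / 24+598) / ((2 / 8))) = 72035 / 39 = 1847.05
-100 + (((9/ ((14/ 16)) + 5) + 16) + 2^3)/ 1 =-425/ 7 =-60.71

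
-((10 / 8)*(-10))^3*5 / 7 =78125 / 56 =1395.09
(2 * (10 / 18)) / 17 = 10 / 153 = 0.07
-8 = -8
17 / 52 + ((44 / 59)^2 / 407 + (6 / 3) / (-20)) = 7644783 / 33487220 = 0.23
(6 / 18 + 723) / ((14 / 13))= 2015 / 3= 671.67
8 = 8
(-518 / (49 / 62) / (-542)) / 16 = 1147 / 15176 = 0.08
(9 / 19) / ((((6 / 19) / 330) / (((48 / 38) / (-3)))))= -3960 / 19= -208.42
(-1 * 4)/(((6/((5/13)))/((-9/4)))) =15/26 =0.58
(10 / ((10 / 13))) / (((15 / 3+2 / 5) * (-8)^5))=-65 / 884736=-0.00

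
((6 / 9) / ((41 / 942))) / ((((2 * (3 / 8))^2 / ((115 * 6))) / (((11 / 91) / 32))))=794420 / 11193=70.97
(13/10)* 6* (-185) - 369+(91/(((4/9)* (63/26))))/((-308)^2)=-343786967/189728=-1812.00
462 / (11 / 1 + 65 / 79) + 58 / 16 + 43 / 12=518767 / 11208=46.29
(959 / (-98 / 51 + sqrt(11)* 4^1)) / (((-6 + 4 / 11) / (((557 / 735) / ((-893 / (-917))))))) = -95336420223* sqrt(11) / 31016863690 - 91597737077 / 62033727380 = -11.67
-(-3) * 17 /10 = 51 /10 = 5.10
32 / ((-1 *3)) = -32 / 3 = -10.67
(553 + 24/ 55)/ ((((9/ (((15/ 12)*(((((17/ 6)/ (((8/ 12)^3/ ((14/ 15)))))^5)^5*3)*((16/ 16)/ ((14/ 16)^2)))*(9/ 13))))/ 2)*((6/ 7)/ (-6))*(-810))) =1056024464070495957479200914519918593787603011988260391400984527807/ 503136520870297600000000000000000000000000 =2098882550294388312889940.00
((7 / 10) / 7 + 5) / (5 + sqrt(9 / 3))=51 / 44 - 51 *sqrt(3) / 220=0.76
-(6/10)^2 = -9/25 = -0.36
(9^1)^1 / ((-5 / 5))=-9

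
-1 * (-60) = 60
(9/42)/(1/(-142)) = -213/7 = -30.43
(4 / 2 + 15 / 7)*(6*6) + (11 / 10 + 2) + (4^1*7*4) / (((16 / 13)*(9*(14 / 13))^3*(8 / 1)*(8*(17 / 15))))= 78891842089 / 518192640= 152.24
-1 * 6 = -6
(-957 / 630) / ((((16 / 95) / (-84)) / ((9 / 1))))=54549 / 8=6818.62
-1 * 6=-6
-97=-97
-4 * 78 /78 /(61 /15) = -0.98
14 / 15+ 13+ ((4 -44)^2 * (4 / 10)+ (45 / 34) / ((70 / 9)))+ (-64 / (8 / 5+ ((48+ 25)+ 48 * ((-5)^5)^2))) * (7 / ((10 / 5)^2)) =643883236427831 / 984375156660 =654.10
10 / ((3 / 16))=160 / 3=53.33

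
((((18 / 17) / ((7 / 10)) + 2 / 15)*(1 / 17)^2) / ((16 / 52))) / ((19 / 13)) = 0.01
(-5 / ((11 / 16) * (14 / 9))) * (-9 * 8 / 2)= 168.31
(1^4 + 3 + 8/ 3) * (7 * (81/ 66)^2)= 8505/ 121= 70.29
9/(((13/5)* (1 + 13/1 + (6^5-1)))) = 45/101257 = 0.00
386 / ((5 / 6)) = 2316 / 5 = 463.20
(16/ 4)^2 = 16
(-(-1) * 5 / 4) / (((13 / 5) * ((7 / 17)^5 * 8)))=5.08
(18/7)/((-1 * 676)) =-9/2366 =-0.00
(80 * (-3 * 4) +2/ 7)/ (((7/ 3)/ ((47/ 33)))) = -315746/ 539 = -585.80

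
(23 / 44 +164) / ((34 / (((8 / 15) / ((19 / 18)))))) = 2286 / 935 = 2.44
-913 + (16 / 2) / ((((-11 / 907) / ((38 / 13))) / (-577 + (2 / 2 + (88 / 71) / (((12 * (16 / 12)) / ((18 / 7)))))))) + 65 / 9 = 709573809704 / 639639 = 1109334.81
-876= -876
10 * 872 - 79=8641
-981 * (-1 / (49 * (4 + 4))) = 981 / 392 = 2.50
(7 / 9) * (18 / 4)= 7 / 2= 3.50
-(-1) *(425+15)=440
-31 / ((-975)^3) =31 / 926859375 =0.00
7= 7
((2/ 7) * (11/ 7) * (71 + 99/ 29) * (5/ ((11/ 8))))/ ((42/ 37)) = 3193840/ 29841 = 107.03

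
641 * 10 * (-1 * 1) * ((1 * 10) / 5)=-12820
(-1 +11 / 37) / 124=-13 / 2294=-0.01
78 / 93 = 0.84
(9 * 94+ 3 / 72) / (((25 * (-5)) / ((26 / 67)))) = -52793 / 20100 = -2.63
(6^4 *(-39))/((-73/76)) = 3841344/73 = 52621.15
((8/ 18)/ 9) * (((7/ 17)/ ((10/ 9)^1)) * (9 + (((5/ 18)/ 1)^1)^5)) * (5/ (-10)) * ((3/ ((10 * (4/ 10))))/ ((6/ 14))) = -833452613/ 5782078080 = -0.14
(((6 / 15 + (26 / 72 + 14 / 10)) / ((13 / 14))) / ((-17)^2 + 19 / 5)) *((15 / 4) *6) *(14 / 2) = 95305 / 76128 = 1.25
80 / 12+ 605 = 1835 / 3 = 611.67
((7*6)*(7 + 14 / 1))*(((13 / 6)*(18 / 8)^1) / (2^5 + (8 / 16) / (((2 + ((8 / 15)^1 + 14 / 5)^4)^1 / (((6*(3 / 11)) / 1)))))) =961269309 / 7155506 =134.34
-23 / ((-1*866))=0.03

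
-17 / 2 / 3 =-17 / 6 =-2.83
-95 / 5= -19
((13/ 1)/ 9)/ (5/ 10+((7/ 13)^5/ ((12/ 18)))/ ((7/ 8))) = 9653618/ 3860253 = 2.50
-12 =-12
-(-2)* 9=18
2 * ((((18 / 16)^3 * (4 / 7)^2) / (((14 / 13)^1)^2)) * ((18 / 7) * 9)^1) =9979281 / 537824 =18.55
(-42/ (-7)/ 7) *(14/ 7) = 1.71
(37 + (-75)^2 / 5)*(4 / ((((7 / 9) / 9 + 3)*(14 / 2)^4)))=26892 / 42875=0.63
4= 4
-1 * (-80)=80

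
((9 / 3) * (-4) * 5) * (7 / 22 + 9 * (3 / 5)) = -3774 / 11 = -343.09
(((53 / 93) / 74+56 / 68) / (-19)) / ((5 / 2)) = -97249 / 5557215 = -0.02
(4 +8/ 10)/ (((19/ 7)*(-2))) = -84/ 95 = -0.88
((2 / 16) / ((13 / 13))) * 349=349 / 8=43.62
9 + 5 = 14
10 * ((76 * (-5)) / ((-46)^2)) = -950 / 529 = -1.80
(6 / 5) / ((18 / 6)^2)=2 / 15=0.13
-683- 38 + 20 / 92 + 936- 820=-13910 / 23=-604.78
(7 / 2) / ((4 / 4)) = 3.50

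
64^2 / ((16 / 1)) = 256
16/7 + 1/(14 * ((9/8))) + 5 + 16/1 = 1471/63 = 23.35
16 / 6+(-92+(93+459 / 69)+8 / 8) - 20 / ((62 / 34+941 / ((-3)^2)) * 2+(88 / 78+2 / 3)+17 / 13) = 332575187 / 29624943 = 11.23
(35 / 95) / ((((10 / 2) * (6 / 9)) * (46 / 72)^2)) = 13608 / 50255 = 0.27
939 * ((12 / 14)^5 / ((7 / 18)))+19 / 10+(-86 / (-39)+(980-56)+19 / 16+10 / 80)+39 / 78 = 751401552847 / 367064880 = 2047.05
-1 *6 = -6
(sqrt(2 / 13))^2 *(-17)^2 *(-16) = -9248 / 13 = -711.38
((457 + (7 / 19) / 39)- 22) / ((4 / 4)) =322342 / 741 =435.01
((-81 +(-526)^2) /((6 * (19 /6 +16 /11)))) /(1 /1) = 608509 /61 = 9975.56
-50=-50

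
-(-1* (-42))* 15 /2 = -315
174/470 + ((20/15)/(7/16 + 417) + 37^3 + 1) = 238515994789/4708695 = 50654.37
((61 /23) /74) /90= 61 /153180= 0.00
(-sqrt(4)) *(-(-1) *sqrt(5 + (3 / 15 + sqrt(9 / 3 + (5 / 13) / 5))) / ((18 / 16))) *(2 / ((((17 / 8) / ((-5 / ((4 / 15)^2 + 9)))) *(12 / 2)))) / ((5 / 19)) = 12160 *sqrt(650 *sqrt(130) + 21970) / 1353183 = 1.54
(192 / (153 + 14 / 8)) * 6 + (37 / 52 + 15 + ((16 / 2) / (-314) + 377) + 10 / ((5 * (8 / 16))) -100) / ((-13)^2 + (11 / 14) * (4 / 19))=1045813831703 / 113699056484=9.20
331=331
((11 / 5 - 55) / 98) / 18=-22 / 735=-0.03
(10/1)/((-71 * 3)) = -10/213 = -0.05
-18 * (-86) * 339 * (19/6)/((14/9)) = 7478001/7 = 1068285.86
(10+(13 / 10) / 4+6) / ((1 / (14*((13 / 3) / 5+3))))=132559 / 150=883.73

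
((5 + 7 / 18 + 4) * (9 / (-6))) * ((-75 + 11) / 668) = 676 / 501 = 1.35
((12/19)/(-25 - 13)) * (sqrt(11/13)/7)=-6 * sqrt(143)/32851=-0.00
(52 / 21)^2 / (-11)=-2704 / 4851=-0.56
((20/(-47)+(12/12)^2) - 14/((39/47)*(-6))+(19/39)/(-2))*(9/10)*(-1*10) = -34565/1222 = -28.29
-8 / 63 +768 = 48376 / 63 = 767.87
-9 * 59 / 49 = -531 / 49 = -10.84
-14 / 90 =-7 / 45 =-0.16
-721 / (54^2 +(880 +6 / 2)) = -721 / 3799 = -0.19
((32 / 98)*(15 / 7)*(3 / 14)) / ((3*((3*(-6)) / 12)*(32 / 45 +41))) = -3600 / 4506677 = -0.00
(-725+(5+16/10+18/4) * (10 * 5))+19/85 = -14431/85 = -169.78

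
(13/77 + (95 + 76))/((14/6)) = 39540/539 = 73.36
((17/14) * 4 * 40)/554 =680/1939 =0.35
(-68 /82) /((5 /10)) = -68 /41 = -1.66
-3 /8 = -0.38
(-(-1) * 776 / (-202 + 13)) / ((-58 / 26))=10088 / 5481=1.84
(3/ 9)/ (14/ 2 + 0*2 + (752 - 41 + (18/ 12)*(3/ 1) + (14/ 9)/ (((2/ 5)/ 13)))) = 0.00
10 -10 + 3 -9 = -6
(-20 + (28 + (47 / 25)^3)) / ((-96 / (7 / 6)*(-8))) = 1601761 / 72000000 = 0.02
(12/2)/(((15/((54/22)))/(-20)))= -216/11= -19.64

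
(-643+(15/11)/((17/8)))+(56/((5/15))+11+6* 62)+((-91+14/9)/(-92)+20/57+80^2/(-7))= -899224747/895356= -1004.32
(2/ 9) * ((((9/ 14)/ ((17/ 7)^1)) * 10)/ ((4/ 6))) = 15/ 17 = 0.88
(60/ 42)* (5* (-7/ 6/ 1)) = -25/ 3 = -8.33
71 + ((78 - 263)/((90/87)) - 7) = -689/6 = -114.83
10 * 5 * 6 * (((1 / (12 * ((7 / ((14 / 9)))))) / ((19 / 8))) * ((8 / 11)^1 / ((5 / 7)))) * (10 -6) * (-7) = -125440 / 1881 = -66.69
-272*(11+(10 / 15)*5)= -11696 / 3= -3898.67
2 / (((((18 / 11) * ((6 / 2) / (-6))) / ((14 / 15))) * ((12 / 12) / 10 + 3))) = -616 / 837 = -0.74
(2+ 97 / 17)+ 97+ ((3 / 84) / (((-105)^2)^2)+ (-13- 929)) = -837.29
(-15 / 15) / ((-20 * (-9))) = -1 / 180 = -0.01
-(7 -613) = 606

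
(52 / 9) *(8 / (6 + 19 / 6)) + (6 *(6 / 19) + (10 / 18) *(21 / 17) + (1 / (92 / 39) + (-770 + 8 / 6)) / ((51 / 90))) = -194409367 / 144210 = -1348.10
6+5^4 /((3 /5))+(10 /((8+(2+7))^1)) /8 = 213739 /204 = 1047.74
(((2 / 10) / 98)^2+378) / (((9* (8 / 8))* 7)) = 90757801 / 15126300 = 6.00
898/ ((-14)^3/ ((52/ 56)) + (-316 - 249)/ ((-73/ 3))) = -852202/ 2782333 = -0.31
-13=-13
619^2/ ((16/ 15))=5747415/ 16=359213.44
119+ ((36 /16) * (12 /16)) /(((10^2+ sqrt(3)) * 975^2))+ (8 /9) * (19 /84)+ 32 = 4828064146667 /31931417700- 3 * sqrt(3) /16894930000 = 151.20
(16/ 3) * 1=16/ 3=5.33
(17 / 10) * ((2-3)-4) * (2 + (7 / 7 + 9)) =-102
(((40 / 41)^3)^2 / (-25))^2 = 26843545600000000 / 22563490300366186081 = 0.00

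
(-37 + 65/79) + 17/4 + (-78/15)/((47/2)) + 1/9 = -21411863/668340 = -32.04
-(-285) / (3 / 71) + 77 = 6822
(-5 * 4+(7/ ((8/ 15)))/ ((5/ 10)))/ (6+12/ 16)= 25/ 27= 0.93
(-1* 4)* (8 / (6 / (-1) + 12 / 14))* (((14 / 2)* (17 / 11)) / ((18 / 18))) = 6664 / 99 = 67.31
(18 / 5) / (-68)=-9 / 170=-0.05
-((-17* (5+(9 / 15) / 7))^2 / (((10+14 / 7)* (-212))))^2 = -5240294710561 / 606996810000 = -8.63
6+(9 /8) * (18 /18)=7.12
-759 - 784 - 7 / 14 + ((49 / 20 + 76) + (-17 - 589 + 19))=-41041 / 20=-2052.05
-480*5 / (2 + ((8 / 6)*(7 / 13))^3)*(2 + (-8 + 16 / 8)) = 56946240 / 14059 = 4050.52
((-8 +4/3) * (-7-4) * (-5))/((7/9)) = -3300/7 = -471.43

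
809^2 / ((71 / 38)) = 24870278 / 71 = 350285.61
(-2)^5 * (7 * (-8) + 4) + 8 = 1672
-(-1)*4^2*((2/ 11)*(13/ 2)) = 208/ 11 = 18.91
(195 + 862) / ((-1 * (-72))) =1057 / 72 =14.68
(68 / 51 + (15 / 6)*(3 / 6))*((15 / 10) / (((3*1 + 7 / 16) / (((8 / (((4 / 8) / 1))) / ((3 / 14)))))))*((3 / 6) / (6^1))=3472 / 495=7.01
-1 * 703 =-703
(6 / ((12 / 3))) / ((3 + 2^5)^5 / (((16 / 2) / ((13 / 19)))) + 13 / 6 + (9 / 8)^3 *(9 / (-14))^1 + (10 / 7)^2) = 4290048 / 12847280215697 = 0.00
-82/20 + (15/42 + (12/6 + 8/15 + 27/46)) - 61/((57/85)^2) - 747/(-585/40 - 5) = -80653542827/821249730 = -98.21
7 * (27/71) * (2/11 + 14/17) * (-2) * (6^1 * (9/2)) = -1918728/13277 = -144.52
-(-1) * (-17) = -17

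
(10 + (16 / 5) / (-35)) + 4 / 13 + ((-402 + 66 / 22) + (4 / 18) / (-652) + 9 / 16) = -388.22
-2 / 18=-1 / 9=-0.11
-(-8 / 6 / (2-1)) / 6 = 2 / 9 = 0.22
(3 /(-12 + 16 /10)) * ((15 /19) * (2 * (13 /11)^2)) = -2925 /4598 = -0.64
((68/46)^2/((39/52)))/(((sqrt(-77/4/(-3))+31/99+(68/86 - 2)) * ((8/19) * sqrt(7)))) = 33971938440 * sqrt(7)/215258400539+44225853804 * sqrt(33)/215258400539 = 1.60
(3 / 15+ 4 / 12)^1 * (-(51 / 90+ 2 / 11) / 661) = -988 / 1635975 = -0.00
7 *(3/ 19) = 21/ 19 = 1.11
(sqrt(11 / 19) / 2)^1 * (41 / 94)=41 * sqrt(209) / 3572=0.17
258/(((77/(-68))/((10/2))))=-87720/77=-1139.22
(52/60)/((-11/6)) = -26/55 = -0.47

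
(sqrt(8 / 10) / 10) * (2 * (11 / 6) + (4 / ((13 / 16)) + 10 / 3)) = 31 * sqrt(5) / 65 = 1.07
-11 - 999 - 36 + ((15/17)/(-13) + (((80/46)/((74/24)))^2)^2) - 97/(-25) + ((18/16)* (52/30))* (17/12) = -48186072244800830403/46362890614648400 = -1039.32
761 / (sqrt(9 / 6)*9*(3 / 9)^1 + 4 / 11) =-66968 / 3235 + 276243*sqrt(6) / 3235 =188.47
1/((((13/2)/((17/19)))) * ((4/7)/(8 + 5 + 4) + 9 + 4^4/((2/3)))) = 4046/11552437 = 0.00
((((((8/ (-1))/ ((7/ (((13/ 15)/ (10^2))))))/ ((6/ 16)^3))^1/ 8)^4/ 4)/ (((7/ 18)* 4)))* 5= 958348132352/ 3925164061669921875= 0.00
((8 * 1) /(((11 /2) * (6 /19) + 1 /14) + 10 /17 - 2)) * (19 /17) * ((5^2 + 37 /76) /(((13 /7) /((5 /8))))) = 693595 /3586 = 193.42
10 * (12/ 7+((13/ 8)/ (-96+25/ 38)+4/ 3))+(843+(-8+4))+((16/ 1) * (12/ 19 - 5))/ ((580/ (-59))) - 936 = -24978757127/ 419217330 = -59.58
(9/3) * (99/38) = 297/38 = 7.82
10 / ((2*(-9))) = -5 / 9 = -0.56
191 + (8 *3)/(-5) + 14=1001/5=200.20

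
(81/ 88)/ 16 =81/ 1408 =0.06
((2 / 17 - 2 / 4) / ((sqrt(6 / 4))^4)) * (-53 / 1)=1378 / 153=9.01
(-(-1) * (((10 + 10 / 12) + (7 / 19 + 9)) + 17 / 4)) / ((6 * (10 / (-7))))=-7805 / 2736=-2.85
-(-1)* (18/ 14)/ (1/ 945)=1215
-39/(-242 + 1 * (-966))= 0.03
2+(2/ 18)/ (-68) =1223/ 612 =2.00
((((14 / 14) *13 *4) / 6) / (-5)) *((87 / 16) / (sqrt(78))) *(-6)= 29 *sqrt(78) / 40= 6.40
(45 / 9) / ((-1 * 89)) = -5 / 89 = -0.06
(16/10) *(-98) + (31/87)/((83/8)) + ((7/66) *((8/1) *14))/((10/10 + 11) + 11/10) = -8108917384/52027305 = -155.86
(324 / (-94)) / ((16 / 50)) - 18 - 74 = -19321 / 188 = -102.77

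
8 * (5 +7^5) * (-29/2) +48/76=-37053636/19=-1950191.37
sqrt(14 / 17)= sqrt(238) / 17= 0.91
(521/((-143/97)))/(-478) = 50537/68354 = 0.74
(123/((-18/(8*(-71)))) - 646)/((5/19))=184414/15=12294.27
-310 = -310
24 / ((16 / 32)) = 48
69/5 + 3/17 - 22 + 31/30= -713/102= -6.99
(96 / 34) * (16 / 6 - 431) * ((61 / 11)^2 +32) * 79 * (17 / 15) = -822190288 / 121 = -6794961.06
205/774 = 0.26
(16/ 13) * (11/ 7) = 176/ 91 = 1.93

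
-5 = -5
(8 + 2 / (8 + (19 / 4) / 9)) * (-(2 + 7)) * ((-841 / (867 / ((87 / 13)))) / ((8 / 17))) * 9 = 624260844 / 67847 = 9201.01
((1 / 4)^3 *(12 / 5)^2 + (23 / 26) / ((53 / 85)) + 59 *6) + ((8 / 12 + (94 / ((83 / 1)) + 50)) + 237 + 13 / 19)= 210245440181 / 325965900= 644.99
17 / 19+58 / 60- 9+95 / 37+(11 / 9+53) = 3141431 / 63270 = 49.65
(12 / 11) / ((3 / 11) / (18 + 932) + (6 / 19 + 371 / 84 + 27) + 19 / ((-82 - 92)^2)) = 43143300 / 1254992141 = 0.03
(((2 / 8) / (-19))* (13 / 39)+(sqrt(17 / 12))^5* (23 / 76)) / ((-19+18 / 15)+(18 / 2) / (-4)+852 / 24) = 0.05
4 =4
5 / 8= 0.62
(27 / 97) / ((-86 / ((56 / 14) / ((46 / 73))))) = -1971 / 95933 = -0.02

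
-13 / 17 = -0.76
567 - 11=556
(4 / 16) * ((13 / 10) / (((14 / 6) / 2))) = 39 / 140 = 0.28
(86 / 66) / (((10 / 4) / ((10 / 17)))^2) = 688 / 9537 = 0.07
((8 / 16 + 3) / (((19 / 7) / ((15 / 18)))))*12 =245 / 19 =12.89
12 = 12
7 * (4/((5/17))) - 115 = -99/5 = -19.80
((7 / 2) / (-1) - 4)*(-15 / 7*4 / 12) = 75 / 14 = 5.36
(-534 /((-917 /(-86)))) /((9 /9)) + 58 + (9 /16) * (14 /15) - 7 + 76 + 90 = 6141857 /36680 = 167.44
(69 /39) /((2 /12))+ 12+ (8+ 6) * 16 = 3206 /13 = 246.62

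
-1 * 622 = -622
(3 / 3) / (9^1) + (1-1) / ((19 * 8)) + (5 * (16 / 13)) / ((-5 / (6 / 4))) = -203 / 117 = -1.74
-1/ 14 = -0.07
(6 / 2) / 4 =3 / 4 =0.75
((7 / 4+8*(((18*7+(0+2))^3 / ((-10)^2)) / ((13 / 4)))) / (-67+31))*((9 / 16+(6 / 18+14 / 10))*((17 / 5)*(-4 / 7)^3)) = 628630039013 / 300982500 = 2088.59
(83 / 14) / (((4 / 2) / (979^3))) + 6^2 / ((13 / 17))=1012440541517 / 364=2781430059.11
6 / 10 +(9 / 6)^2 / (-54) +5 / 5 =187 / 120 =1.56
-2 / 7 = -0.29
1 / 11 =0.09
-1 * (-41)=41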